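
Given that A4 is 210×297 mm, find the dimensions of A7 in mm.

A5: ⌊297/2⌋ × 210 = 148 × 210 mm
A6: ⌊210/2⌋ × 148 = 105 × 148 mm
A7: ⌊148/2⌋ × 105 = 74 × 105 mm

74 × 105 mm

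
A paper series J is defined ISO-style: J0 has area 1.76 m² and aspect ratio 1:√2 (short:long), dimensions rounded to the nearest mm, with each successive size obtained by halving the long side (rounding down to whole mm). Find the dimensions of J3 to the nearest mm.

Let J0's short side be w mm. w · w√2 = 1.76 m² = 1,760,000 mm², so w ≈ 1115.6 mm and w√2 ≈ 1577.7 mm → J0 = 1116 × 1578 mm.
J1: ⌊1578/2⌋ × 1116 = 789 × 1116 mm
J2: ⌊1116/2⌋ × 789 = 558 × 789 mm
J3: ⌊789/2⌋ × 558 = 394 × 558 mm

394 × 558 mm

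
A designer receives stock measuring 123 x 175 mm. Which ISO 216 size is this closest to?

B6 (125 × 176 mm)

Aspect ratio 175/123 ≈ 1.423 — close to the ISO √2 ≈ 1.414.
In the B-series (B0 = 1000 × 1414 mm): B6 = 125 × 176 mm.
Off by 3 mm total — nearest standard size.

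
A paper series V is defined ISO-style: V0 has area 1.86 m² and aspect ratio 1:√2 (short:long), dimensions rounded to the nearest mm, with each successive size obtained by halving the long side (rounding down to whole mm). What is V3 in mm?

Let V0's short side be w mm. w · w√2 = 1.86 m² = 1,860,000 mm², so w ≈ 1146.8 mm and w√2 ≈ 1621.9 mm → V0 = 1147 × 1622 mm.
V1: ⌊1622/2⌋ × 1147 = 811 × 1147 mm
V2: ⌊1147/2⌋ × 811 = 573 × 811 mm
V3: ⌊811/2⌋ × 573 = 405 × 573 mm

405 × 573 mm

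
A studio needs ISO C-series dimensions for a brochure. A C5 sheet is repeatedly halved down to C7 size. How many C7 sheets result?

4

Each ISO step halves the sheet: 1 × C5 → 2 × C6 → 4 × C7
From C5 to C7 is 2 halving steps: 2^2 = 4.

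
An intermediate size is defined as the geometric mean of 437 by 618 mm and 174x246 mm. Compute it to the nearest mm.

Short side: √(437 · 174) = √76038 ≈ 275.7 → 276 mm
Long side: √(618 · 246) = √152028 ≈ 389.9 → 390 mm

276 × 390 mm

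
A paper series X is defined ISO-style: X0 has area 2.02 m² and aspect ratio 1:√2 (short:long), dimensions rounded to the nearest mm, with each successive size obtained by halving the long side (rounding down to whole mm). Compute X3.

Let X0's short side be w mm. w · w√2 = 2.02 m² = 2,020,000 mm², so w ≈ 1195.1 mm and w√2 ≈ 1690.2 mm → X0 = 1195 × 1690 mm.
X1: ⌊1690/2⌋ × 1195 = 845 × 1195 mm
X2: ⌊1195/2⌋ × 845 = 597 × 845 mm
X3: ⌊845/2⌋ × 597 = 422 × 597 mm

422 × 597 mm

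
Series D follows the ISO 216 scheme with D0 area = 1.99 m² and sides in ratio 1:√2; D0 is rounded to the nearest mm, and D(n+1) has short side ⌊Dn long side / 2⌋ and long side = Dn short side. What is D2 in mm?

593 × 839 mm

Let D0's short side be w mm. w · w√2 = 1.99 m² = 1,990,000 mm², so w ≈ 1186.2 mm and w√2 ≈ 1677.6 mm → D0 = 1186 × 1678 mm.
D1: ⌊1678/2⌋ × 1186 = 839 × 1186 mm
D2: ⌊1186/2⌋ × 839 = 593 × 839 mm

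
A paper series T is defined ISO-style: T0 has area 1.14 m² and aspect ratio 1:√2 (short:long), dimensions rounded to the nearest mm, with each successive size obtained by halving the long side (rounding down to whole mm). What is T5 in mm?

Let T0's short side be w mm. w · w√2 = 1.14 m² = 1,140,000 mm², so w ≈ 897.8 mm and w√2 ≈ 1269.7 mm → T0 = 898 × 1270 mm.
T1: ⌊1270/2⌋ × 898 = 635 × 898 mm
T2: ⌊898/2⌋ × 635 = 449 × 635 mm
T3: ⌊635/2⌋ × 449 = 317 × 449 mm
T4: ⌊449/2⌋ × 317 = 224 × 317 mm
T5: ⌊317/2⌋ × 224 = 158 × 224 mm

158 × 224 mm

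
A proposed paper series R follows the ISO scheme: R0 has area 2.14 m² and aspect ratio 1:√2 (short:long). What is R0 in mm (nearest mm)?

1230 × 1740 mm

Let the short side be w mm. Then w · w√2 = 2.14 m² = 2,140,000 mm².
w² = 2,140,000/√2, so w ≈ 1230.1 mm; long side = w√2 ≈ 1739.7 mm.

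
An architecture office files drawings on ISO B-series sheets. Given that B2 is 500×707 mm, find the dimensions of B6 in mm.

B3: ⌊707/2⌋ × 500 = 353 × 500 mm
B4: ⌊500/2⌋ × 353 = 250 × 353 mm
B5: ⌊353/2⌋ × 250 = 176 × 250 mm
B6: ⌊250/2⌋ × 176 = 125 × 176 mm

125 × 176 mm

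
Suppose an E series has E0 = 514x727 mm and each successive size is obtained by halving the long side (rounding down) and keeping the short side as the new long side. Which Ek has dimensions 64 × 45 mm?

E0: 514 × 727 mm
E1: 363 × 514 mm
E2: 257 × 363 mm
E3: 181 × 257 mm
E4: 128 × 181 mm
E5: 90 × 128 mm
E6: 64 × 90 mm
E7: 45 × 64 mm
E8: 32 × 45 mm
→ matches E7.

E7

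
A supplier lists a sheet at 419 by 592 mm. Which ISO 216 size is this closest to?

A2 (420 × 594 mm)

Aspect ratio 592/419 ≈ 1.413 — close to the ISO √2 ≈ 1.414.
In the A-series (A0 area = 1 m²): A2 = 420 × 594 mm.
Off by 3 mm total — nearest standard size.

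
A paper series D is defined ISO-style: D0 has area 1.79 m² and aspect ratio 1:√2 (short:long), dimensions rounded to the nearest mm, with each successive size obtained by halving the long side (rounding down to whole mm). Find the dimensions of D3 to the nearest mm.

Let D0's short side be w mm. w · w√2 = 1.79 m² = 1,790,000 mm², so w ≈ 1125.0 mm and w√2 ≈ 1591.1 mm → D0 = 1125 × 1591 mm.
D1: ⌊1591/2⌋ × 1125 = 795 × 1125 mm
D2: ⌊1125/2⌋ × 795 = 562 × 795 mm
D3: ⌊795/2⌋ × 562 = 397 × 562 mm

397 × 562 mm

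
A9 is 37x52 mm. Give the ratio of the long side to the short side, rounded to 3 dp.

52 / 37 = 1.405
ISO 216 targets √2 ≈ 1.414; the -0.009 deviation is from mm rounding.

1.405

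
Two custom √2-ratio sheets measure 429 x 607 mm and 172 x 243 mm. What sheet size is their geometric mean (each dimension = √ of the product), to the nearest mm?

272 × 384 mm

Short side: √(429 · 172) = √73788 ≈ 271.6 → 272 mm
Long side: √(607 · 243) = √147501 ≈ 384.1 → 384 mm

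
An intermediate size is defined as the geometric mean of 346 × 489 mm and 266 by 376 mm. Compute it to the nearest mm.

303 × 429 mm

Short side: √(346 · 266) = √92036 ≈ 303.4 → 303 mm
Long side: √(489 · 376) = √183864 ≈ 428.8 → 429 mm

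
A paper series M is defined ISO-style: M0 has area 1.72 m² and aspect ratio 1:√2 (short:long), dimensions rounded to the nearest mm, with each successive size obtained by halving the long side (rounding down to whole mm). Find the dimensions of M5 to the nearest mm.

195 × 275 mm

Let M0's short side be w mm. w · w√2 = 1.72 m² = 1,720,000 mm², so w ≈ 1102.8 mm and w√2 ≈ 1559.6 mm → M0 = 1103 × 1560 mm.
M1: ⌊1560/2⌋ × 1103 = 780 × 1103 mm
M2: ⌊1103/2⌋ × 780 = 551 × 780 mm
M3: ⌊780/2⌋ × 551 = 390 × 551 mm
M4: ⌊551/2⌋ × 390 = 275 × 390 mm
M5: ⌊390/2⌋ × 275 = 195 × 275 mm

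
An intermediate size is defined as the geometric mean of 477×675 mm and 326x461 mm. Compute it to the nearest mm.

394 × 558 mm

Short side: √(477 · 326) = √155502 ≈ 394.3 → 394 mm
Long side: √(675 · 461) = √311175 ≈ 557.8 → 558 mm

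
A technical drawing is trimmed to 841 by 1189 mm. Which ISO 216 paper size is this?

A0 (841 × 1189 mm)

Aspect ratio 1189/841 ≈ 1.414 — close to the ISO √2 ≈ 1.414.
In the A-series (A0 area = 1 m²): A0 = 841 × 1189 mm.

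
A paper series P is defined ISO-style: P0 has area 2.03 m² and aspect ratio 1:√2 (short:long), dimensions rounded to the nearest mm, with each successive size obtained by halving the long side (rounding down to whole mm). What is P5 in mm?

211 × 299 mm

Let P0's short side be w mm. w · w√2 = 2.03 m² = 2,030,000 mm², so w ≈ 1198.1 mm and w√2 ≈ 1694.4 mm → P0 = 1198 × 1694 mm.
P1: ⌊1694/2⌋ × 1198 = 847 × 1198 mm
P2: ⌊1198/2⌋ × 847 = 599 × 847 mm
P3: ⌊847/2⌋ × 599 = 423 × 599 mm
P4: ⌊599/2⌋ × 423 = 299 × 423 mm
P5: ⌊423/2⌋ × 299 = 211 × 299 mm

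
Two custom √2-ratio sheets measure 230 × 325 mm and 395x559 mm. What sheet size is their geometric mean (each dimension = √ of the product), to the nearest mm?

301 × 426 mm

Short side: √(230 · 395) = √90850 ≈ 301.4 → 301 mm
Long side: √(325 · 559) = √181675 ≈ 426.2 → 426 mm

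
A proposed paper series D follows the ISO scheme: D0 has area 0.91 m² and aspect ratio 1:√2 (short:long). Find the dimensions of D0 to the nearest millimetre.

Let the short side be w mm. Then w · w√2 = 0.91 m² = 910,000 mm².
w² = 910,000/√2, so w ≈ 802.2 mm; long side = w√2 ≈ 1134.4 mm.

802 × 1134 mm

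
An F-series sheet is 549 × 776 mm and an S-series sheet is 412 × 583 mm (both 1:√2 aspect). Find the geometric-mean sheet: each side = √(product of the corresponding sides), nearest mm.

476 × 673 mm

Short side: √(549 · 412) = √226188 ≈ 475.6 → 476 mm
Long side: √(776 · 583) = √452408 ≈ 672.6 → 673 mm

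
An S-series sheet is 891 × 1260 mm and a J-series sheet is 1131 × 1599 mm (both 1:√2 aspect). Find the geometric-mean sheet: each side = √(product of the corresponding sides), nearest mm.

Short side: √(891 · 1131) = √1007721 ≈ 1003.9 → 1004 mm
Long side: √(1260 · 1599) = √2014740 ≈ 1419.4 → 1419 mm

1004 × 1419 mm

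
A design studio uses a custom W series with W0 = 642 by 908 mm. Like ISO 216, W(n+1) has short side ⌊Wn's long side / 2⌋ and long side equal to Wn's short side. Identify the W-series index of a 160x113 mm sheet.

W0: 642 × 908 mm
W1: 454 × 642 mm
W2: 321 × 454 mm
W3: 227 × 321 mm
W4: 160 × 227 mm
W5: 113 × 160 mm
W6: 80 × 113 mm
→ matches W5.

W5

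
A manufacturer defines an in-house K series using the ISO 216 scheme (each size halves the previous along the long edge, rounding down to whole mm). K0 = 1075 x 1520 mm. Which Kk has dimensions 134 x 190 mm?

K0: 1075 × 1520 mm
K1: 760 × 1075 mm
K2: 537 × 760 mm
K3: 380 × 537 mm
K4: 268 × 380 mm
K5: 190 × 268 mm
K6: 134 × 190 mm
K7: 95 × 134 mm
→ matches K6.

K6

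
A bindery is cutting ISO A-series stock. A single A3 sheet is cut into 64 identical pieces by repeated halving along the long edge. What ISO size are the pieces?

64 = 2^6, so 6 halving steps.
A3 → A4 → … → A9 after 6 steps.

A9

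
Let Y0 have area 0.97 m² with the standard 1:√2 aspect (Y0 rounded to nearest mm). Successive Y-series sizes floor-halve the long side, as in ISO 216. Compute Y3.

292 × 414 mm

Let Y0's short side be w mm. w · w√2 = 0.97 m² = 970,000 mm², so w ≈ 828.2 mm and w√2 ≈ 1171.2 mm → Y0 = 828 × 1171 mm.
Y1: ⌊1171/2⌋ × 828 = 585 × 828 mm
Y2: ⌊828/2⌋ × 585 = 414 × 585 mm
Y3: ⌊585/2⌋ × 414 = 292 × 414 mm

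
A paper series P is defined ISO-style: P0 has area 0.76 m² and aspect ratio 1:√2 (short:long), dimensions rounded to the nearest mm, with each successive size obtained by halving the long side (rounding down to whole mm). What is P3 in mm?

Let P0's short side be w mm. w · w√2 = 0.76 m² = 760,000 mm², so w ≈ 733.1 mm and w√2 ≈ 1036.7 mm → P0 = 733 × 1037 mm.
P1: ⌊1037/2⌋ × 733 = 518 × 733 mm
P2: ⌊733/2⌋ × 518 = 366 × 518 mm
P3: ⌊518/2⌋ × 366 = 259 × 366 mm

259 × 366 mm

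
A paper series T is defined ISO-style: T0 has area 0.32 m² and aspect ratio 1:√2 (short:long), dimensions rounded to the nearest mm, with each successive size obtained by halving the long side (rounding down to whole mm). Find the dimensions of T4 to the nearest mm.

119 × 168 mm

Let T0's short side be w mm. w · w√2 = 0.32 m² = 320,000 mm², so w ≈ 475.7 mm and w√2 ≈ 672.7 mm → T0 = 476 × 673 mm.
T1: ⌊673/2⌋ × 476 = 336 × 476 mm
T2: ⌊476/2⌋ × 336 = 238 × 336 mm
T3: ⌊336/2⌋ × 238 = 168 × 238 mm
T4: ⌊238/2⌋ × 168 = 119 × 168 mm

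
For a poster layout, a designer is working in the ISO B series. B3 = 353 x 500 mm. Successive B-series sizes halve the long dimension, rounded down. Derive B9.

44 × 62 mm

B4: ⌊500/2⌋ × 353 = 250 × 353 mm
B5: ⌊353/2⌋ × 250 = 176 × 250 mm
B6: ⌊250/2⌋ × 176 = 125 × 176 mm
B7: ⌊176/2⌋ × 125 = 88 × 125 mm
B8: ⌊125/2⌋ × 88 = 62 × 88 mm
B9: ⌊88/2⌋ × 62 = 44 × 62 mm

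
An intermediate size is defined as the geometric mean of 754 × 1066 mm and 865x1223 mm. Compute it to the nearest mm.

808 × 1142 mm

Short side: √(754 · 865) = √652210 ≈ 807.6 → 808 mm
Long side: √(1066 · 1223) = √1303718 ≈ 1141.8 → 1142 mm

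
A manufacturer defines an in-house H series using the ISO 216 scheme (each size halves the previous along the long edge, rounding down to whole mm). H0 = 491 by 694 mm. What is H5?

86 × 122 mm

H1: ⌊694/2⌋ × 491 = 347 × 491 mm
H2: ⌊491/2⌋ × 347 = 245 × 347 mm
H3: ⌊347/2⌋ × 245 = 173 × 245 mm
H4: ⌊245/2⌋ × 173 = 122 × 173 mm
H5: ⌊173/2⌋ × 122 = 86 × 122 mm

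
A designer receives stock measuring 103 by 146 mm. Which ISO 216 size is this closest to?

A6 (105 × 148 mm)

Aspect ratio 146/103 ≈ 1.417 — close to the ISO √2 ≈ 1.414.
In the A-series (A0 area = 1 m²): A6 = 105 × 148 mm.
Off by 4 mm total — nearest standard size.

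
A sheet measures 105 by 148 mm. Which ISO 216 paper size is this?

Aspect ratio 148/105 ≈ 1.410 — close to the ISO √2 ≈ 1.414.
In the A-series (A0 area = 1 m²): A6 = 105 × 148 mm.

A6 (105 × 148 mm)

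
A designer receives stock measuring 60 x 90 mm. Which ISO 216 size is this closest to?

B8 (62 × 88 mm)

Aspect ratio 90/60 ≈ 1.500 (ISO target is √2 ≈ 1.414).
In the B-series (B0 = 1000 × 1414 mm): B8 = 62 × 88 mm.
Off by 4 mm total — nearest standard size.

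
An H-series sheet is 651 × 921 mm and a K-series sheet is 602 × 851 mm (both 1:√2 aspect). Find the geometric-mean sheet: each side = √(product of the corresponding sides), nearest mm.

626 × 885 mm

Short side: √(651 · 602) = √391902 ≈ 626.0 → 626 mm
Long side: √(921 · 851) = √783771 ≈ 885.3 → 885 mm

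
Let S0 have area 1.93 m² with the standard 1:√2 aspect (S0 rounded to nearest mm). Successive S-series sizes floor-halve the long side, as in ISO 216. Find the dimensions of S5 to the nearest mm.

Let S0's short side be w mm. w · w√2 = 1.93 m² = 1,930,000 mm², so w ≈ 1168.2 mm and w√2 ≈ 1652.1 mm → S0 = 1168 × 1652 mm.
S1: ⌊1652/2⌋ × 1168 = 826 × 1168 mm
S2: ⌊1168/2⌋ × 826 = 584 × 826 mm
S3: ⌊826/2⌋ × 584 = 413 × 584 mm
S4: ⌊584/2⌋ × 413 = 292 × 413 mm
S5: ⌊413/2⌋ × 292 = 206 × 292 mm

206 × 292 mm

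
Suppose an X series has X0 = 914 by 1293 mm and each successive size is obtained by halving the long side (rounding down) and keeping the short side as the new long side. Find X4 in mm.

228 × 323 mm

X1: ⌊1293/2⌋ × 914 = 646 × 914 mm
X2: ⌊914/2⌋ × 646 = 457 × 646 mm
X3: ⌊646/2⌋ × 457 = 323 × 457 mm
X4: ⌊457/2⌋ × 323 = 228 × 323 mm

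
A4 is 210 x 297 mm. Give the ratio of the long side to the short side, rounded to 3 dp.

1.414

297 / 210 = 1.414
Matches √2 ≈ 1.414 — the ISO 216 defining ratio.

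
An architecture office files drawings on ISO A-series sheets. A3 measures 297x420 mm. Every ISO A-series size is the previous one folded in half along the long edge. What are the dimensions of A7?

A4: ⌊420/2⌋ × 297 = 210 × 297 mm
A5: ⌊297/2⌋ × 210 = 148 × 210 mm
A6: ⌊210/2⌋ × 148 = 105 × 148 mm
A7: ⌊148/2⌋ × 105 = 74 × 105 mm

74 × 105 mm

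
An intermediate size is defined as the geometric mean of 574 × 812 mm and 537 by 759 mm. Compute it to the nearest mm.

555 × 785 mm

Short side: √(574 · 537) = √308238 ≈ 555.2 → 555 mm
Long side: √(812 · 759) = √616308 ≈ 785.1 → 785 mm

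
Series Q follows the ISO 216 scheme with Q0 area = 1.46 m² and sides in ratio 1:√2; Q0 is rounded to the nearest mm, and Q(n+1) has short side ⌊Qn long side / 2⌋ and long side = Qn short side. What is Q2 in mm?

508 × 718 mm

Let Q0's short side be w mm. w · w√2 = 1.46 m² = 1,460,000 mm², so w ≈ 1016.1 mm and w√2 ≈ 1436.9 mm → Q0 = 1016 × 1437 mm.
Q1: ⌊1437/2⌋ × 1016 = 718 × 1016 mm
Q2: ⌊1016/2⌋ × 718 = 508 × 718 mm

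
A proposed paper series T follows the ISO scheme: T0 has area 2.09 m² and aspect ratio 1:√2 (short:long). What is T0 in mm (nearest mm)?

1216 × 1719 mm

Let the short side be w mm. Then w · w√2 = 2.09 m² = 2,090,000 mm².
w² = 2,090,000/√2, so w ≈ 1215.7 mm; long side = w√2 ≈ 1719.2 mm.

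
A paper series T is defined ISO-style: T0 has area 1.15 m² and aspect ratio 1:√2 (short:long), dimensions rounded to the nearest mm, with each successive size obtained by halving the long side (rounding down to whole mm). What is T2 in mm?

Let T0's short side be w mm. w · w√2 = 1.15 m² = 1,150,000 mm², so w ≈ 901.8 mm and w√2 ≈ 1275.3 mm → T0 = 902 × 1275 mm.
T1: ⌊1275/2⌋ × 902 = 637 × 902 mm
T2: ⌊902/2⌋ × 637 = 451 × 637 mm

451 × 637 mm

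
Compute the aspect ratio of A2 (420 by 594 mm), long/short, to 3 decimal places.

1.414

594 / 420 = 1.414
Matches √2 ≈ 1.414 — the ISO 216 defining ratio.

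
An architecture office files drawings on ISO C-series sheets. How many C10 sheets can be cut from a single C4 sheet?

64

C4 = 229 × 324 mm; C10 = 28 × 40 mm.
Each halving step doubles the count; 6 steps from C4 to C10.
2^6 = 64.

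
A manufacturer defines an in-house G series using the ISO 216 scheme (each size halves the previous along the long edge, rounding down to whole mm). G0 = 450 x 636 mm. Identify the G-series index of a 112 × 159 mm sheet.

G0: 450 × 636 mm
G1: 318 × 450 mm
G2: 225 × 318 mm
G3: 159 × 225 mm
G4: 112 × 159 mm
G5: 79 × 112 mm
→ matches G4.

G4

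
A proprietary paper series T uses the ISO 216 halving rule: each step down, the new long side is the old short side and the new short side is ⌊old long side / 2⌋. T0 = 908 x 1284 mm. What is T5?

T1: ⌊1284/2⌋ × 908 = 642 × 908 mm
T2: ⌊908/2⌋ × 642 = 454 × 642 mm
T3: ⌊642/2⌋ × 454 = 321 × 454 mm
T4: ⌊454/2⌋ × 321 = 227 × 321 mm
T5: ⌊321/2⌋ × 227 = 160 × 227 mm

160 × 227 mm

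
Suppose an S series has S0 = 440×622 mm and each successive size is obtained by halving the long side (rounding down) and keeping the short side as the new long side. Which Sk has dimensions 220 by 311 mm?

S0: 440 × 622 mm
S1: 311 × 440 mm
S2: 220 × 311 mm
S3: 155 × 220 mm
→ matches S2.

S2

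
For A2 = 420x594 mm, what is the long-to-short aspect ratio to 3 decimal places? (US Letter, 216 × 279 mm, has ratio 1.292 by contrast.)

1.414

594 / 420 = 1.414
Matches √2 ≈ 1.414 — the ISO 216 defining ratio.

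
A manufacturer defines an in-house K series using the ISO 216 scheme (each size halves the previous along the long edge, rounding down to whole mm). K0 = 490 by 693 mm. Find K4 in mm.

122 × 173 mm

K1: ⌊693/2⌋ × 490 = 346 × 490 mm
K2: ⌊490/2⌋ × 346 = 245 × 346 mm
K3: ⌊346/2⌋ × 245 = 173 × 245 mm
K4: ⌊245/2⌋ × 173 = 122 × 173 mm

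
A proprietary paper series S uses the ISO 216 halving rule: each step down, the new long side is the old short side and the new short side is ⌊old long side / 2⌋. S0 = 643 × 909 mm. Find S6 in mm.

S1: ⌊909/2⌋ × 643 = 454 × 643 mm
S2: ⌊643/2⌋ × 454 = 321 × 454 mm
S3: ⌊454/2⌋ × 321 = 227 × 321 mm
S4: ⌊321/2⌋ × 227 = 160 × 227 mm
S5: ⌊227/2⌋ × 160 = 113 × 160 mm
S6: ⌊160/2⌋ × 113 = 80 × 113 mm

80 × 113 mm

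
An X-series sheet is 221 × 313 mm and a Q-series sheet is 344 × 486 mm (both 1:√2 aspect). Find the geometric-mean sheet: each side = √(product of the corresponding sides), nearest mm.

276 × 390 mm

Short side: √(221 · 344) = √76024 ≈ 275.7 → 276 mm
Long side: √(313 · 486) = √152118 ≈ 390.0 → 390 mm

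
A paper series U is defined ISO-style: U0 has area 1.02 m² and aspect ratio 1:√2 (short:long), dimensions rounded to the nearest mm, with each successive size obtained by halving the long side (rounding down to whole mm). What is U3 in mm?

300 × 424 mm

Let U0's short side be w mm. w · w√2 = 1.02 m² = 1,020,000 mm², so w ≈ 849.3 mm and w√2 ≈ 1201.0 mm → U0 = 849 × 1201 mm.
U1: ⌊1201/2⌋ × 849 = 600 × 849 mm
U2: ⌊849/2⌋ × 600 = 424 × 600 mm
U3: ⌊600/2⌋ × 424 = 300 × 424 mm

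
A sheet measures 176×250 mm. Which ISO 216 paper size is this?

Aspect ratio 250/176 ≈ 1.420 — close to the ISO √2 ≈ 1.414.
In the B-series (B0 = 1000 × 1414 mm): B5 = 176 × 250 mm.

B5 (176 × 250 mm)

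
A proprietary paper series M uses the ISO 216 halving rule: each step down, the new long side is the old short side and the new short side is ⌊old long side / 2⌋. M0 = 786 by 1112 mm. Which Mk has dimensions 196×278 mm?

M4

M0: 786 × 1112 mm
M1: 556 × 786 mm
M2: 393 × 556 mm
M3: 278 × 393 mm
M4: 196 × 278 mm
M5: 139 × 196 mm
→ matches M4.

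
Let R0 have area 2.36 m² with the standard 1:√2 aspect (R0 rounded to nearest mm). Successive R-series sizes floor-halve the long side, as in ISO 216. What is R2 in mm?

646 × 913 mm

Let R0's short side be w mm. w · w√2 = 2.36 m² = 2,360,000 mm², so w ≈ 1291.8 mm and w√2 ≈ 1826.9 mm → R0 = 1292 × 1827 mm.
R1: ⌊1827/2⌋ × 1292 = 913 × 1292 mm
R2: ⌊1292/2⌋ × 913 = 646 × 913 mm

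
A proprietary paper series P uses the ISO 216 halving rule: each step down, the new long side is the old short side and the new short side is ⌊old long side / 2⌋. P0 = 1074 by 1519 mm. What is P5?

P1: ⌊1519/2⌋ × 1074 = 759 × 1074 mm
P2: ⌊1074/2⌋ × 759 = 537 × 759 mm
P3: ⌊759/2⌋ × 537 = 379 × 537 mm
P4: ⌊537/2⌋ × 379 = 268 × 379 mm
P5: ⌊379/2⌋ × 268 = 189 × 268 mm

189 × 268 mm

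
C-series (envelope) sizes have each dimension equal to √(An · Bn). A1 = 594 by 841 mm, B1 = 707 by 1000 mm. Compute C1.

648 × 917 mm

Short side: √(594 · 707) = √419958 ≈ 648.0 → 648 mm
Long side: √(841 · 1000) = √841000 ≈ 917.1 → 917 mm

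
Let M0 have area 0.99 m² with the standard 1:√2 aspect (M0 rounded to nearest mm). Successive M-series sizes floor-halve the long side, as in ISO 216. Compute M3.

Let M0's short side be w mm. w · w√2 = 0.99 m² = 990,000 mm², so w ≈ 836.7 mm and w√2 ≈ 1183.2 mm → M0 = 837 × 1183 mm.
M1: ⌊1183/2⌋ × 837 = 591 × 837 mm
M2: ⌊837/2⌋ × 591 = 418 × 591 mm
M3: ⌊591/2⌋ × 418 = 295 × 418 mm

295 × 418 mm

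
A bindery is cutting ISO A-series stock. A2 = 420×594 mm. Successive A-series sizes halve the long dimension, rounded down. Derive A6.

105 × 148 mm

A3: ⌊594/2⌋ × 420 = 297 × 420 mm
A4: ⌊420/2⌋ × 297 = 210 × 297 mm
A5: ⌊297/2⌋ × 210 = 148 × 210 mm
A6: ⌊210/2⌋ × 148 = 105 × 148 mm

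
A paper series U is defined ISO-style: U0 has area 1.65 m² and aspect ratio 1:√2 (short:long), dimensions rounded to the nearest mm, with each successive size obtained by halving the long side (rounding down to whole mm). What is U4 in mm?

270 × 382 mm

Let U0's short side be w mm. w · w√2 = 1.65 m² = 1,650,000 mm², so w ≈ 1080.2 mm and w√2 ≈ 1527.6 mm → U0 = 1080 × 1528 mm.
U1: ⌊1528/2⌋ × 1080 = 764 × 1080 mm
U2: ⌊1080/2⌋ × 764 = 540 × 764 mm
U3: ⌊764/2⌋ × 540 = 382 × 540 mm
U4: ⌊540/2⌋ × 382 = 270 × 382 mm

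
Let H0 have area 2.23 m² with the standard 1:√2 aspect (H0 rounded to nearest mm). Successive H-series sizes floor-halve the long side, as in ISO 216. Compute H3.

Let H0's short side be w mm. w · w√2 = 2.23 m² = 2,230,000 mm², so w ≈ 1255.7 mm and w√2 ≈ 1775.9 mm → H0 = 1256 × 1776 mm.
H1: ⌊1776/2⌋ × 1256 = 888 × 1256 mm
H2: ⌊1256/2⌋ × 888 = 628 × 888 mm
H3: ⌊888/2⌋ × 628 = 444 × 628 mm

444 × 628 mm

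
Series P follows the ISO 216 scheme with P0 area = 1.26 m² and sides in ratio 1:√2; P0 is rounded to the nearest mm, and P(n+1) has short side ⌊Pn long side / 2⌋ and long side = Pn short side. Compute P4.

236 × 333 mm

Let P0's short side be w mm. w · w√2 = 1.26 m² = 1,260,000 mm², so w ≈ 943.9 mm and w√2 ≈ 1334.9 mm → P0 = 944 × 1335 mm.
P1: ⌊1335/2⌋ × 944 = 667 × 944 mm
P2: ⌊944/2⌋ × 667 = 472 × 667 mm
P3: ⌊667/2⌋ × 472 = 333 × 472 mm
P4: ⌊472/2⌋ × 333 = 236 × 333 mm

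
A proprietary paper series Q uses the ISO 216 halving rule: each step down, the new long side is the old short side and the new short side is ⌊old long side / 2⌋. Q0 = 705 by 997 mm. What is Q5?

124 × 176 mm

Q1: ⌊997/2⌋ × 705 = 498 × 705 mm
Q2: ⌊705/2⌋ × 498 = 352 × 498 mm
Q3: ⌊498/2⌋ × 352 = 249 × 352 mm
Q4: ⌊352/2⌋ × 249 = 176 × 249 mm
Q5: ⌊249/2⌋ × 176 = 124 × 176 mm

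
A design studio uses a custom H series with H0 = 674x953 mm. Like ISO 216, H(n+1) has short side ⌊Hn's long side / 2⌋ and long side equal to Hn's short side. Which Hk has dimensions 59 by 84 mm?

H7

H0: 674 × 953 mm
H1: 476 × 674 mm
H2: 337 × 476 mm
H3: 238 × 337 mm
H4: 168 × 238 mm
H5: 119 × 168 mm
H6: 84 × 119 mm
H7: 59 × 84 mm
H8: 42 × 59 mm
→ matches H7.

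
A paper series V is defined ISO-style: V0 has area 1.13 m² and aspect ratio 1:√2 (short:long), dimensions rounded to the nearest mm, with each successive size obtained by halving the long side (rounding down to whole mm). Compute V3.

316 × 447 mm

Let V0's short side be w mm. w · w√2 = 1.13 m² = 1,130,000 mm², so w ≈ 893.9 mm and w√2 ≈ 1264.1 mm → V0 = 894 × 1264 mm.
V1: ⌊1264/2⌋ × 894 = 632 × 894 mm
V2: ⌊894/2⌋ × 632 = 447 × 632 mm
V3: ⌊632/2⌋ × 447 = 316 × 447 mm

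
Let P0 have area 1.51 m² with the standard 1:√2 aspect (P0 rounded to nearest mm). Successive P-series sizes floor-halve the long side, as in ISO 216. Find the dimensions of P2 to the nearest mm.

516 × 730 mm

Let P0's short side be w mm. w · w√2 = 1.51 m² = 1,510,000 mm², so w ≈ 1033.3 mm and w√2 ≈ 1461.3 mm → P0 = 1033 × 1461 mm.
P1: ⌊1461/2⌋ × 1033 = 730 × 1033 mm
P2: ⌊1033/2⌋ × 730 = 516 × 730 mm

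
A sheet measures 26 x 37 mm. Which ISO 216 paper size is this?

A10 (26 × 37 mm)

Aspect ratio 37/26 ≈ 1.423 — close to the ISO √2 ≈ 1.414.
In the A-series (A0 area = 1 m²): A10 = 26 × 37 mm.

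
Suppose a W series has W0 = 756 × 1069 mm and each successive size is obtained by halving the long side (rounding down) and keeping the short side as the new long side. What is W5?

W1 = 534 × 756 mm (from W0 by 1 halving).
W2: ⌊756/2⌋ × 534 = 378 × 534 mm
W3: ⌊534/2⌋ × 378 = 267 × 378 mm
W4: ⌊378/2⌋ × 267 = 189 × 267 mm
W5: ⌊267/2⌋ × 189 = 133 × 189 mm

133 × 189 mm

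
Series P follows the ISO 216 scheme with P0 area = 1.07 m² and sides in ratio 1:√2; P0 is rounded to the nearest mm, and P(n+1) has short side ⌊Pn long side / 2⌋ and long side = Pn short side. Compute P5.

Let P0's short side be w mm. w · w√2 = 1.07 m² = 1,070,000 mm², so w ≈ 869.8 mm and w√2 ≈ 1230.1 mm → P0 = 870 × 1230 mm.
P1: ⌊1230/2⌋ × 870 = 615 × 870 mm
P2: ⌊870/2⌋ × 615 = 435 × 615 mm
P3: ⌊615/2⌋ × 435 = 307 × 435 mm
P4: ⌊435/2⌋ × 307 = 217 × 307 mm
P5: ⌊307/2⌋ × 217 = 153 × 217 mm

153 × 217 mm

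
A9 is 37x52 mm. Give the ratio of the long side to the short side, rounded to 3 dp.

52 / 37 = 1.405
ISO 216 targets √2 ≈ 1.414; the -0.009 deviation is from mm rounding.

1.405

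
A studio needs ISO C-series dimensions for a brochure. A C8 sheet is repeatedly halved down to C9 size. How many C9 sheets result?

C8 = 57 × 81 mm; C9 = 40 × 57 mm.
Each halving step doubles the count; 1 step from C8 to C9.
2^1 = 2.

2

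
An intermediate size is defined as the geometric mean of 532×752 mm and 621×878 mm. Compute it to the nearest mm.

Short side: √(532 · 621) = √330372 ≈ 574.8 → 575 mm
Long side: √(752 · 878) = √660256 ≈ 812.6 → 813 mm

575 × 813 mm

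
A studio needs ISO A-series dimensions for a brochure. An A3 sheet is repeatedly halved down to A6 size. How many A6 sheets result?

A3 = 297 × 420 mm; A6 = 105 × 148 mm.
Each halving step doubles the count; 3 steps from A3 to A6.
2^3 = 8.

8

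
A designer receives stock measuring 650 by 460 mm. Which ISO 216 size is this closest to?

C2 (458 × 648 mm)

Aspect ratio 650/460 ≈ 1.413 — close to the ISO √2 ≈ 1.414.
In the C-series (envelope sizes, between A and B): C2 = 458 × 648 mm.
Off by 4 mm total — nearest standard size.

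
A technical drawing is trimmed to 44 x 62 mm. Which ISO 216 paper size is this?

Aspect ratio 62/44 ≈ 1.409 — close to the ISO √2 ≈ 1.414.
In the B-series (B0 = 1000 × 1414 mm): B9 = 44 × 62 mm.

B9 (44 × 62 mm)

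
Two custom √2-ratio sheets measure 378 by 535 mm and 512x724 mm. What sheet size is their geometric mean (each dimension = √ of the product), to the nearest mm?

Short side: √(378 · 512) = √193536 ≈ 439.9 → 440 mm
Long side: √(535 · 724) = √387340 ≈ 622.4 → 622 mm

440 × 622 mm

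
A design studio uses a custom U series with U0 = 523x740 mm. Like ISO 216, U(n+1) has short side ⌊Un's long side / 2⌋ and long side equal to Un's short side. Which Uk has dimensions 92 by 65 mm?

U6

U0: 523 × 740 mm
U1: 370 × 523 mm
U2: 261 × 370 mm
U3: 185 × 261 mm
U4: 130 × 185 mm
U5: 92 × 130 mm
U6: 65 × 92 mm
U7: 46 × 65 mm
→ matches U6.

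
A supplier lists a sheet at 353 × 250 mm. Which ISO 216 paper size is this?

B4 (250 × 353 mm)

Aspect ratio 353/250 ≈ 1.412 — close to the ISO √2 ≈ 1.414.
In the B-series (B0 = 1000 × 1414 mm): B4 = 250 × 353 mm.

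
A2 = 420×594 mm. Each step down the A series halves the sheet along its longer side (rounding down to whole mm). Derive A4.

210 × 297 mm

A3: ⌊594/2⌋ × 420 = 297 × 420 mm
A4: ⌊420/2⌋ × 297 = 210 × 297 mm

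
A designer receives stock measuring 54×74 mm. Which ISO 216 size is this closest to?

Aspect ratio 74/54 ≈ 1.370 (ISO target is √2 ≈ 1.414).
In the A-series (A0 area = 1 m²): A8 = 52 × 74 mm.
Off by 2 mm total — nearest standard size.

A8 (52 × 74 mm)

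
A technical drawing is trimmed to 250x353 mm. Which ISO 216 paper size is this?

B4 (250 × 353 mm)

Aspect ratio 353/250 ≈ 1.412 — close to the ISO √2 ≈ 1.414.
In the B-series (B0 = 1000 × 1414 mm): B4 = 250 × 353 mm.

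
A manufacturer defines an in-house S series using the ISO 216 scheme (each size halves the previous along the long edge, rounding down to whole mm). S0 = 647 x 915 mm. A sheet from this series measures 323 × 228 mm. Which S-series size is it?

S0: 647 × 915 mm
S1: 457 × 647 mm
S2: 323 × 457 mm
S3: 228 × 323 mm
S4: 161 × 228 mm
→ matches S3.

S3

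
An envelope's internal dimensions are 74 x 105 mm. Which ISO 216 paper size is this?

Aspect ratio 105/74 ≈ 1.419 — close to the ISO √2 ≈ 1.414.
In the A-series (A0 area = 1 m²): A7 = 74 × 105 mm.

A7 (74 × 105 mm)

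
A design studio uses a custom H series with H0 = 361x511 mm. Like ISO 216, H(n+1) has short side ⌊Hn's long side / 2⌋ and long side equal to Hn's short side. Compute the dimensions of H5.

63 × 90 mm

H1: ⌊511/2⌋ × 361 = 255 × 361 mm
H2: ⌊361/2⌋ × 255 = 180 × 255 mm
H3: ⌊255/2⌋ × 180 = 127 × 180 mm
H4: ⌊180/2⌋ × 127 = 90 × 127 mm
H5: ⌊127/2⌋ × 90 = 63 × 90 mm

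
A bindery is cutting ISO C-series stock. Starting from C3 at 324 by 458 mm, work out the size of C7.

81 × 114 mm

C4: ⌊458/2⌋ × 324 = 229 × 324 mm
C5: ⌊324/2⌋ × 229 = 162 × 229 mm
C6: ⌊229/2⌋ × 162 = 114 × 162 mm
C7: ⌊162/2⌋ × 114 = 81 × 114 mm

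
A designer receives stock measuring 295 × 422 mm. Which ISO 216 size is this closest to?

A3 (297 × 420 mm)

Aspect ratio 422/295 ≈ 1.431 (ISO target is √2 ≈ 1.414).
In the A-series (A0 area = 1 m²): A3 = 297 × 420 mm.
Off by 4 mm total — nearest standard size.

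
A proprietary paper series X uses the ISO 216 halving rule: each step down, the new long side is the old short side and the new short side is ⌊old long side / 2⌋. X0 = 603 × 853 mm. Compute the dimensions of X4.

150 × 213 mm

X1: ⌊853/2⌋ × 603 = 426 × 603 mm
X2: ⌊603/2⌋ × 426 = 301 × 426 mm
X3: ⌊426/2⌋ × 301 = 213 × 301 mm
X4: ⌊301/2⌋ × 213 = 150 × 213 mm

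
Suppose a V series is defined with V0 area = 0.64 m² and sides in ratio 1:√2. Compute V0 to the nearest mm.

Let the short side be w mm. Then w · w√2 = 0.64 m² = 640,000 mm².
w² = 640,000/√2, so w ≈ 672.7 mm; long side = w√2 ≈ 951.4 mm.

673 × 951 mm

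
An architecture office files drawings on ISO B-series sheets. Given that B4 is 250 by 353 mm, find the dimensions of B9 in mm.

44 × 62 mm

B5: ⌊353/2⌋ × 250 = 176 × 250 mm
B6: ⌊250/2⌋ × 176 = 125 × 176 mm
B7: ⌊176/2⌋ × 125 = 88 × 125 mm
B8: ⌊125/2⌋ × 88 = 62 × 88 mm
B9: ⌊88/2⌋ × 62 = 44 × 62 mm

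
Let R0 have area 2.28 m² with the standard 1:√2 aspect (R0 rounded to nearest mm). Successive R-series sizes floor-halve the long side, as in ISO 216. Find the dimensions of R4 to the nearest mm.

317 × 449 mm

Let R0's short side be w mm. w · w√2 = 2.28 m² = 2,280,000 mm², so w ≈ 1269.7 mm and w√2 ≈ 1795.7 mm → R0 = 1270 × 1796 mm.
R1: ⌊1796/2⌋ × 1270 = 898 × 1270 mm
R2: ⌊1270/2⌋ × 898 = 635 × 898 mm
R3: ⌊898/2⌋ × 635 = 449 × 635 mm
R4: ⌊635/2⌋ × 449 = 317 × 449 mm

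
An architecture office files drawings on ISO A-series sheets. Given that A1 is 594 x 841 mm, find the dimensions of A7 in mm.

74 × 105 mm

A2: ⌊841/2⌋ × 594 = 420 × 594 mm
A3: ⌊594/2⌋ × 420 = 297 × 420 mm
A4: ⌊420/2⌋ × 297 = 210 × 297 mm
A5: ⌊297/2⌋ × 210 = 148 × 210 mm
A6: ⌊210/2⌋ × 148 = 105 × 148 mm
A7: ⌊148/2⌋ × 105 = 74 × 105 mm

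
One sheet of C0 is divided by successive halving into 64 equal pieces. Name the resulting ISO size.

64 = 2^6, so 6 halving steps.
C0 → C1 → … → C6 after 6 steps.

C6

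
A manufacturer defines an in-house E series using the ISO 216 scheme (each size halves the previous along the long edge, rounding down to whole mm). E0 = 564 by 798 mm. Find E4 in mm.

141 × 199 mm

E1: ⌊798/2⌋ × 564 = 399 × 564 mm
E2: ⌊564/2⌋ × 399 = 282 × 399 mm
E3: ⌊399/2⌋ × 282 = 199 × 282 mm
E4: ⌊282/2⌋ × 199 = 141 × 199 mm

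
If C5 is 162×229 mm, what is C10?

C6: ⌊229/2⌋ × 162 = 114 × 162 mm
C7: ⌊162/2⌋ × 114 = 81 × 114 mm
C8: ⌊114/2⌋ × 81 = 57 × 81 mm
C9: ⌊81/2⌋ × 57 = 40 × 57 mm
C10: ⌊57/2⌋ × 40 = 28 × 40 mm

28 × 40 mm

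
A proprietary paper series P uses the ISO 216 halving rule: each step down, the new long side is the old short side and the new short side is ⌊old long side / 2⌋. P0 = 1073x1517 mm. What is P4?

268 × 379 mm

P1 = 758 × 1073 mm (from P0 by 1 halving).
P2: ⌊1073/2⌋ × 758 = 536 × 758 mm
P3: ⌊758/2⌋ × 536 = 379 × 536 mm
P4: ⌊536/2⌋ × 379 = 268 × 379 mm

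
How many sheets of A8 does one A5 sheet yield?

A5 = 148 × 210 mm; A8 = 52 × 74 mm.
Each halving step doubles the count; 3 steps from A5 to A8.
2^3 = 8.

8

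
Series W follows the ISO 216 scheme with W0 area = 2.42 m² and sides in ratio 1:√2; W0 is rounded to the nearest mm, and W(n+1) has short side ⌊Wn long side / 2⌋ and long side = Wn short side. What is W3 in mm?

462 × 654 mm

Let W0's short side be w mm. w · w√2 = 2.42 m² = 2,420,000 mm², so w ≈ 1308.1 mm and w√2 ≈ 1850.0 mm → W0 = 1308 × 1850 mm.
W1: ⌊1850/2⌋ × 1308 = 925 × 1308 mm
W2: ⌊1308/2⌋ × 925 = 654 × 925 mm
W3: ⌊925/2⌋ × 654 = 462 × 654 mm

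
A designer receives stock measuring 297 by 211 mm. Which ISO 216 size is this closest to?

Aspect ratio 297/211 ≈ 1.408 — close to the ISO √2 ≈ 1.414.
In the A-series (A0 area = 1 m²): A4 = 210 × 297 mm.
Off by 1 mm total — nearest standard size.

A4 (210 × 297 mm)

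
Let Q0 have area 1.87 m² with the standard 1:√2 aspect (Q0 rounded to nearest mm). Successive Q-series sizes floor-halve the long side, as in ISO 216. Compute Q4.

Let Q0's short side be w mm. w · w√2 = 1.87 m² = 1,870,000 mm², so w ≈ 1149.9 mm and w√2 ≈ 1626.2 mm → Q0 = 1150 × 1626 mm.
Q1: ⌊1626/2⌋ × 1150 = 813 × 1150 mm
Q2: ⌊1150/2⌋ × 813 = 575 × 813 mm
Q3: ⌊813/2⌋ × 575 = 406 × 575 mm
Q4: ⌊575/2⌋ × 406 = 287 × 406 mm

287 × 406 mm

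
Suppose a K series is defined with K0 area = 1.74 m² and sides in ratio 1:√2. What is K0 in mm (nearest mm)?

1109 × 1569 mm

Let the short side be w mm. Then w · w√2 = 1.74 m² = 1,740,000 mm².
w² = 1,740,000/√2, so w ≈ 1109.2 mm; long side = w√2 ≈ 1568.7 mm.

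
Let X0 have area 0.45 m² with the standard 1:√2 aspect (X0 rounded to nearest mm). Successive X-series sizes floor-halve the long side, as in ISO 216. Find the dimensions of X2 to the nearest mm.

Let X0's short side be w mm. w · w√2 = 0.45 m² = 450,000 mm², so w ≈ 564.1 mm and w√2 ≈ 797.7 mm → X0 = 564 × 798 mm.
X1: ⌊798/2⌋ × 564 = 399 × 564 mm
X2: ⌊564/2⌋ × 399 = 282 × 399 mm

282 × 399 mm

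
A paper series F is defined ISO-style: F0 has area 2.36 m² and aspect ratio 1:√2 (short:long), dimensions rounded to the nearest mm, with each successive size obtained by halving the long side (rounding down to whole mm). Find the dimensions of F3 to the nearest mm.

456 × 646 mm

Let F0's short side be w mm. w · w√2 = 2.36 m² = 2,360,000 mm², so w ≈ 1291.8 mm and w√2 ≈ 1826.9 mm → F0 = 1292 × 1827 mm.
F1: ⌊1827/2⌋ × 1292 = 913 × 1292 mm
F2: ⌊1292/2⌋ × 913 = 646 × 913 mm
F3: ⌊913/2⌋ × 646 = 456 × 646 mm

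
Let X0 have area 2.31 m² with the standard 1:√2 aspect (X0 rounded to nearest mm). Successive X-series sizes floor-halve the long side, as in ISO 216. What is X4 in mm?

319 × 451 mm

Let X0's short side be w mm. w · w√2 = 2.31 m² = 2,310,000 mm², so w ≈ 1278.1 mm and w√2 ≈ 1807.4 mm → X0 = 1278 × 1807 mm.
X1: ⌊1807/2⌋ × 1278 = 903 × 1278 mm
X2: ⌊1278/2⌋ × 903 = 639 × 903 mm
X3: ⌊903/2⌋ × 639 = 451 × 639 mm
X4: ⌊639/2⌋ × 451 = 319 × 451 mm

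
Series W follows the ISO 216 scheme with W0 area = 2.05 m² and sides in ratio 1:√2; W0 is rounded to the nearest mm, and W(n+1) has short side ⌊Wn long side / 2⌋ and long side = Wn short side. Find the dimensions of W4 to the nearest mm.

301 × 425 mm

Let W0's short side be w mm. w · w√2 = 2.05 m² = 2,050,000 mm², so w ≈ 1204.0 mm and w√2 ≈ 1702.7 mm → W0 = 1204 × 1703 mm.
W1: ⌊1703/2⌋ × 1204 = 851 × 1204 mm
W2: ⌊1204/2⌋ × 851 = 602 × 851 mm
W3: ⌊851/2⌋ × 602 = 425 × 602 mm
W4: ⌊602/2⌋ × 425 = 301 × 425 mm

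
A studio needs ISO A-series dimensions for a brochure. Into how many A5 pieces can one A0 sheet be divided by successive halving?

A0 = 841 × 1189 mm; A5 = 148 × 210 mm.
Each halving step doubles the count; 5 steps from A0 to A5.
2^5 = 32.

32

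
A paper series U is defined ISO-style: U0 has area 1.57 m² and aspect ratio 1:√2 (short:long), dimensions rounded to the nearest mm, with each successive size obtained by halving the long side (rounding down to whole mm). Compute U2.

Let U0's short side be w mm. w · w√2 = 1.57 m² = 1,570,000 mm², so w ≈ 1053.6 mm and w√2 ≈ 1490.1 mm → U0 = 1054 × 1490 mm.
U1: ⌊1490/2⌋ × 1054 = 745 × 1054 mm
U2: ⌊1054/2⌋ × 745 = 527 × 745 mm

527 × 745 mm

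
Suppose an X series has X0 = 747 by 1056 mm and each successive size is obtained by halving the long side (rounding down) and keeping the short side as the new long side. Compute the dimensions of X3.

X1: ⌊1056/2⌋ × 747 = 528 × 747 mm
X2: ⌊747/2⌋ × 528 = 373 × 528 mm
X3: ⌊528/2⌋ × 373 = 264 × 373 mm

264 × 373 mm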